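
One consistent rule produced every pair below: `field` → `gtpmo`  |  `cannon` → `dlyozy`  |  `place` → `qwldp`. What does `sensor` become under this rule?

Shifts by position in field: pos 0: f→g (+1), pos 1: i→t (+11), pos 2: e→p (+11), pos 3: l→m (+1), pos 4: d→o (+11) — repeating every 3. It's a Vigenère-style cipher with numeric key [1,11,11]: position i shifts by key[i mod 3].
On sensor: s+1=t, e+11=p, n+11=y, s+1=t, o+11=z, r+11=c.

tpytzc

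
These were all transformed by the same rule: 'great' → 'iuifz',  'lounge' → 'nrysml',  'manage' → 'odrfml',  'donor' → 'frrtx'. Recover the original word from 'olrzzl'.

In great: g→i is +2, r→u is +3, e→i is +4, a→f is +5 — the shift increases by 1 each position. The shift increases by 1 at each position, starting from +2: 2, 3, 4, ….
Decoding olrzzl: o−2=m, l−3=i, r−4=n, z−5=u, z−6=t, l−7=e.

minute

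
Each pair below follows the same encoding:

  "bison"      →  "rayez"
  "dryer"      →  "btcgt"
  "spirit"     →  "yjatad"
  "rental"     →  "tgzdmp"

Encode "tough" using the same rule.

deiqv

Each letter's alphabet position (a=0..z=25) is mapped through 5·x+12 mod 26 — an affine cipher.
Applying it to tough: t(19)→5·19+12≡3=d; o(14)→5·14+12≡4=e; u(20)→5·20+12≡8=i; g(6)→5·6+12≡16=q; h(7)→5·7+12≡21=v (all mod 26).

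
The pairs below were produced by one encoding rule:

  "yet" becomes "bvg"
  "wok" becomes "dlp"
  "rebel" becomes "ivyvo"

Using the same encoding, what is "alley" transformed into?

zoovb

Each pair mirrors across the alphabet (y↔b, e↔v, t↔g): positions sum to 25. Letters are reflected about the middle of the alphabet (position → 25−position): Atbash.
On alley: a↔z, l↔o, l↔o, e↔v, y↔b.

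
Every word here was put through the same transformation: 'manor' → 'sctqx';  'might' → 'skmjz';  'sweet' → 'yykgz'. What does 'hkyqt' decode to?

bison

Shifts by position in manor: pos 0: m→s (+6), pos 1: a→c (+2), pos 2: n→t (+6), pos 3: o→q (+2) — repeating every 2. A repeating key of period 2 is used — shifts +6, +2 over and over.
Reversing it on hkyqt: h−6=b, k−2=i, y−6=s, q−2=o, t−6=n.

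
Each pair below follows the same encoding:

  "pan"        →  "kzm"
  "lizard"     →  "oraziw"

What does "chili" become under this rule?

Each pair mirrors across the alphabet (p↔k, a↔z, n↔m): positions sum to 25. This is the alphabet-reversal cipher (Atbash): a becomes z, b becomes y, etc.
For chili: c↔x, h↔s, i↔r, l↔o, i↔r.

xsror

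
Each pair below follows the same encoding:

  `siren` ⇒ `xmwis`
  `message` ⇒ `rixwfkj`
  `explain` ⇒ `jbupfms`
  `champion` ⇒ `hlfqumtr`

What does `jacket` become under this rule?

It's a Vigenère-style cipher with numeric key [5,4]: position i shifts by key[i mod 2].
Applying it to jacket: j+5=o, a+4=e, c+5=h, k+4=o, e+5=j, t+4=x.

oehojx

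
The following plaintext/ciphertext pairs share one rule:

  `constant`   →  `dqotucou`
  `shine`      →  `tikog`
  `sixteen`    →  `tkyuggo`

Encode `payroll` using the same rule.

The shift depends on letter class: consonant c→d is +1, but vowel o→q is +2. Vowels shift forward by 2 and consonants shift forward by 1.
For payroll: p(cons)+1=q, a(vowel)+2=c, y(cons)+1=z, r(cons)+1=s, o(vowel)+2=q, l(cons)+1=m, l(cons)+1=m.

qczsqmm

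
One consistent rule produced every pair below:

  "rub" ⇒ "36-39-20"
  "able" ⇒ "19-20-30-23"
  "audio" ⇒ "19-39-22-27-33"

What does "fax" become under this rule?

r is letter #18 and maps to 36: an offset of 18. Each letter is replaced by its alphabet position (a=1..z=26) + 18.
On fax: f=6→24, a=1→19, x=24→42.

24-19-42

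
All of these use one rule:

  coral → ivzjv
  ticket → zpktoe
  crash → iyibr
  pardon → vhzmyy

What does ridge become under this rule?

Each letter shifts forward by (position + 6), i.e. 6, 7, 8, … — the shift grows by one for each successive letter.
For ridge: r+6=x, i+7=p, d+8=l, g+9=p, e+10=o.

xplpo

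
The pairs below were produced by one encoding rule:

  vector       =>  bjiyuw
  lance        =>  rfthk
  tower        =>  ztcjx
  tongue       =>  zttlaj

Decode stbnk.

A repeating key of period 2 is used — shifts +6, +5 over and over.
Reversing it on stbnk: s−6=m, t−5=o, b−6=v, n−5=i, k−6=e.

movie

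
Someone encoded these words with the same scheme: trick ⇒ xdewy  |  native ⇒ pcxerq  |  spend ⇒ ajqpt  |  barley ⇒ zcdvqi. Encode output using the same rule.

muxjux

t(19)→x(23) and r(17)→d(3) fit y≡23x+2 (mod 26); the inverse of 23 mod 26 is 17. This is an affine cipher: with a=0,…,z=25, each position x becomes (23x+2) mod 26.
For output: o(14)→23·14+2≡12=m; u(20)→23·20+2≡20=u; t(19)→23·19+2≡23=x; p(15)→23·15+2≡9=j; u(20)→23·20+2≡20=u; t(19)→23·19+2≡23=x (all mod 26).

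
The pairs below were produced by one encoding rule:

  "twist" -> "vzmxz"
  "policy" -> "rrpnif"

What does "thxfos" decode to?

Letter i (0-indexed) is shifted by i+2, so successive shifts are 2, 3, 4, ….
Undoing it on thxfos: t−2=r, h−3=e, x−4=t, f−5=a, o−6=i, s−7=l.

retail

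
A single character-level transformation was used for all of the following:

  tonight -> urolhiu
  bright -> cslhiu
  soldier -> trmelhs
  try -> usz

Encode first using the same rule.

The shift depends on letter class: consonant t→u is +1, but vowel o→r is +3. Vowels shift forward by 3 and consonants shift forward by 1.
On first: f(cons)+1=g, i(vowel)+3=l, r(cons)+1=s, s(cons)+1=t, t(cons)+1=u.

glstu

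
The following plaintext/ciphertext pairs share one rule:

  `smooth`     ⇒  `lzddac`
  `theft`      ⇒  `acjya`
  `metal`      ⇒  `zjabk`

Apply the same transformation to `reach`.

This is an affine cipher: with a=0,…,z=25, each position x becomes (15x+1) mod 26.
On reach: r(17)→15·17+1≡22=w; e(4)→15·4+1≡9=j; a(0)→15·0+1≡1=b; c(2)→15·2+1≡5=f; h(7)→15·7+1≡2=c (all mod 26).

wjbfc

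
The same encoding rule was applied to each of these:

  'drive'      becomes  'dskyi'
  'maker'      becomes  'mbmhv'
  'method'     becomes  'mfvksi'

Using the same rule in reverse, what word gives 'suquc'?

story

In drive: d→d is +0, r→s is +1, i→k is +2, v→y is +3 — the shift increases by 1 each position. Letter i (0-indexed) is shifted by i+0, so successive shifts are 0, 1, 2, ….
Reversing it on suquc: s−0=s, u−1=t, q−2=o, u−3=r, c−4=y.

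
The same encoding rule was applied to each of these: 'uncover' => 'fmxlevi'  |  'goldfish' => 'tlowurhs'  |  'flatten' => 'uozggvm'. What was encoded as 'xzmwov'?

Letters are reflected about the middle of the alphabet (position → 25−position): Atbash.
Decoding xzmwov: x↔c, z↔a, m↔n, w↔d, o↔l, v↔e.

candle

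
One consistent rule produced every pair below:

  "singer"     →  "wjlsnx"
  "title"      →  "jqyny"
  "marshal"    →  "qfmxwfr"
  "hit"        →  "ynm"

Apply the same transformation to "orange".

The output letters match the input read backwards, each shifted +5: singer reversed is regnis. Two steps: reverse the string, then apply a Caesar shift of +5.
On orange: reverse → egnaro; then shift: e+5=j, g+5=l, n+5=s, a+5=f, r+5=w, o+5=t.

jlsfwt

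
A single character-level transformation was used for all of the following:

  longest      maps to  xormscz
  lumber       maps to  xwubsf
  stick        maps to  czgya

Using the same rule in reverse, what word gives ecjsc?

ashes

This is an affine cipher: with a=0,…,z=25, each position x becomes (23x+4) mod 26.
Decoding ecjsc: e(4)→17·(4−4)≡0=a; c(2)→17·(2−4)≡18=s; j(9)→17·(9−4)≡7=h; s(18)→17·(18−4)≡4=e; c(2)→17·(2−4)≡18=s (all mod 26).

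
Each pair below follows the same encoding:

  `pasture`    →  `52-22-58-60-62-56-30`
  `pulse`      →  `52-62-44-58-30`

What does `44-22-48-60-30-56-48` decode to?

lantern

p(#16)→52 and a(#1)→22: differences scale by 2, so n = 2·pos + 20. The formula is n = 2×(alphabet index, a=1) + 20.
Decoding 44-22-48-60-30-56-48: 44→(44−20)÷2=12=l, 22→(22−20)÷2=1=a, 48→(48−20)÷2=14=n, 60→(60−20)÷2=20=t, 30→(30−20)÷2=5=e, 56→(56−20)÷2=18=r, 48→(48−20)÷2=14=n.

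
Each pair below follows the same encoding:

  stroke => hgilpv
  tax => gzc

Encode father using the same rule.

uzgsvi

Each pair mirrors across the alphabet (s↔h, t↔g, r↔i): positions sum to 25. Letters are reflected about the middle of the alphabet (position → 25−position): Atbash.
Applying it to father: f↔u, a↔z, t↔g, h↔s, e↔v, r↔i.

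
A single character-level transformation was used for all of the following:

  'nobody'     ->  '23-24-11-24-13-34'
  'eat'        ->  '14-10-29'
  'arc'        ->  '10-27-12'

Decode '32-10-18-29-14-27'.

waiter

Each letter is replaced by its alphabet position (a=1..z=26) + 9.
Undoing it on 32-10-18-29-14-27: 32→(32−9)÷1=23=w, 10→(10−9)÷1=1=a, 18→(18−9)÷1=9=i, 29→(29−9)÷1=20=t, 14→(14−9)÷1=5=e, 27→(27−9)÷1=18=r.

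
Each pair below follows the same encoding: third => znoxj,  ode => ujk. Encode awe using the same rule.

gck

It's a constant shift of +6 (ROT6).
Applying it to awe: a+6=g, w+6=c, e+6=k.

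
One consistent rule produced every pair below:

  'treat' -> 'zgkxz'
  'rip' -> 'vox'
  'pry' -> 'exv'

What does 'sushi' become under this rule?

onyay

Read the word backwards and shift each letter +6.
For sushi: reverse → ihsus; then shift: i+6=o, h+6=n, s+6=y, u+6=a, s+6=y.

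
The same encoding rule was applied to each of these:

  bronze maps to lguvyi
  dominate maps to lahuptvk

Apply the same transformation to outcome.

The output letters match the input read backwards, each shifted +7: bronze reversed is eznorb. Read the word backwards and shift each letter +7.
On outcome: reverse → emoctuo; then shift: e+7=l, m+7=t, o+7=v, c+7=j, t+7=a, u+7=b, o+7=v.

ltvjabv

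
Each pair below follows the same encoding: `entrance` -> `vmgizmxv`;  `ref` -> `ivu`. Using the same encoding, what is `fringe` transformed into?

Each pair mirrors across the alphabet (e↔v, n↔m, t↔g): positions sum to 25. Each letter is replaced by its mirror in the alphabet: a↔z, b↔y, c↔x, and so on (the Atbash cipher).
On fringe: f↔u, r↔i, i↔r, n↔m, g↔t, e↔v.

uirmtv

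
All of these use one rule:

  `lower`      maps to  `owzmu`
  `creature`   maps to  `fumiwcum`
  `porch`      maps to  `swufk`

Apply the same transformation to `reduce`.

The shift depends on letter class: consonant l→o is +3, but vowel o→w is +8. Two shifts are in play — +8 for a/e/i/o/u, +3 for every other letter.
On reduce: r(cons)+3=u, e(vowel)+8=m, d(cons)+3=g, u(vowel)+8=c, c(cons)+3=f, e(vowel)+8=m.

umgcfm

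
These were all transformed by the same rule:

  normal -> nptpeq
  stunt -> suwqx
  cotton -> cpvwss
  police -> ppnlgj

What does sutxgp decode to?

In normal: n→n is +0, o→p is +1, r→t is +2, m→p is +3 — the shift increases by 1 each position. Each letter shifts forward by its position index (0, 1, 2, …) — the shift grows by one for each successive letter.
Undoing it on sutxgp: s−0=s, u−1=t, t−2=r, x−3=u, g−4=c, p−5=k.

struck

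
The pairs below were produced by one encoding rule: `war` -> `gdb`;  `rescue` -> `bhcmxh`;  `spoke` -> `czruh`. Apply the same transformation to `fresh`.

The shift depends on letter class: consonant w→g is +10, but vowel a→d is +3. The rule splits by letter class: vowels +3, consonants +10.
Applying it to fresh: f(cons)+10=p, r(cons)+10=b, e(vowel)+3=h, s(cons)+10=c, h(cons)+10=r.

pbhcr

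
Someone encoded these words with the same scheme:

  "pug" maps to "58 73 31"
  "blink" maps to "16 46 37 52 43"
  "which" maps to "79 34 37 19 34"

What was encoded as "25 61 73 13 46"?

equal

p(#16)→58 and u(#21)→73: differences scale by 3, so n = 3·pos + 10. Each letter becomes 3×(its alphabet position, a=1..z=26) + 10.
Decoding 25 61 73 13 46: 25→(25−10)÷3=5=e, 61→(61−10)÷3=17=q, 73→(73−10)÷3=21=u, 13→(13−10)÷3=1=a, 46→(46−10)÷3=12=l.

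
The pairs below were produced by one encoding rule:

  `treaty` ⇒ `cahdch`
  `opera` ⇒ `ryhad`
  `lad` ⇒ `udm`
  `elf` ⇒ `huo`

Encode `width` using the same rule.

flmcq

The shift depends on letter class: consonant t→c is +9, but vowel e→h is +3. Vowels shift forward by 3 and consonants shift forward by 9.
On width: w(cons)+9=f, i(vowel)+3=l, d(cons)+9=m, t(cons)+9=c, h(cons)+9=q.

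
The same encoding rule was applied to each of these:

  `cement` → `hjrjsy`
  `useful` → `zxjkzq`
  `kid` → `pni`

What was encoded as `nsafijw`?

invader

Compare letters: c→h is +5, e→j is +5, m→r is +5 — a constant shift. Each letter is shifted forward by 5 in the alphabet (a Caesar shift of +5).
Reversing it on nsafijw: n−5=i, s−5=n, a−5=v, f−5=a, i−5=d, j−5=e, w−5=r.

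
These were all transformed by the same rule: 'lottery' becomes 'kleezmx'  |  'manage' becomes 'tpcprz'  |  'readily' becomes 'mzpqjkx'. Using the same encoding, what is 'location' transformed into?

klhpejlc

Each letter's alphabet position (a=0..z=25) is mapped through 9·x+15 mod 26 — an affine cipher.
On location: l(11)→9·11+15≡10=k; o(14)→9·14+15≡11=l; c(2)→9·2+15≡7=h; a(0)→9·0+15≡15=p; t(19)→9·19+15≡4=e; i(8)→9·8+15≡9=j; o(14)→9·14+15≡11=l; n(13)→9·13+15≡2=c (all mod 26).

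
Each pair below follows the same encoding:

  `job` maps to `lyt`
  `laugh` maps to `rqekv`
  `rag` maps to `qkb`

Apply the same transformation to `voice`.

omsyf

The output letters match the input read backwards, each shifted +10: job reversed is boj. The word is reversed, then every letter is shifted forward by 10.
On voice: reverse → eciov; then shift: e+10=o, c+10=m, i+10=s, o+10=y, v+10=f.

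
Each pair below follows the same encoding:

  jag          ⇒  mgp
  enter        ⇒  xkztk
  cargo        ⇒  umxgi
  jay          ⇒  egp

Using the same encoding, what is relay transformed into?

egrkx

The output letters match the input read backwards, each shifted +6: jag reversed is gaj. The word is reversed, then every letter is shifted forward by 6.
On relay: reverse → yaler; then shift: y+6=e, a+6=g, l+6=r, e+6=k, r+6=x.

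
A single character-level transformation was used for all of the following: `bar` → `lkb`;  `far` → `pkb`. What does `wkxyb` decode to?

It's a constant shift of +10 (ROT10).
Undoing it on wkxyb: w−10=m, k−10=a, x−10=n, y−10=o, b−10=r.

manor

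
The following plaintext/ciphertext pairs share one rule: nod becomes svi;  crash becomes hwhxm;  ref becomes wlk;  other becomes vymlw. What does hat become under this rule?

The shift depends on letter class: consonant n→s is +5, but vowel o→v is +7. Vowels shift forward by 7 and consonants shift forward by 5.
On hat: h(cons)+5=m, a(vowel)+7=h, t(cons)+5=y.

mhy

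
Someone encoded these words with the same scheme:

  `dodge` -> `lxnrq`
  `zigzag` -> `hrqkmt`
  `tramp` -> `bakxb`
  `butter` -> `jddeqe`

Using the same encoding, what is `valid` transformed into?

In dodge: d→l is +8, o→x is +9, d→n is +10, g→r is +11 — the shift increases by 1 each position. Letter i (0-indexed) is shifted by i+8, so successive shifts are 8, 9, 10, ….
Applying it to valid: v+8=d, a+9=j, l+10=v, i+11=t, d+12=p.

djvtp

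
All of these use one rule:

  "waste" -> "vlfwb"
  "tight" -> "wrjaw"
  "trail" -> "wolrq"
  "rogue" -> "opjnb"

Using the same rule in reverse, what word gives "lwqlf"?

atlas

w(22)→v(21) and a(0)→l(11) fit y≡17x+11 (mod 26); the inverse of 17 mod 26 is 23. This is an affine cipher: with a=0,…,z=25, each position x becomes (17x+11) mod 26.
Reversing it on lwqlf: l(11)→23·(11−11)≡0=a; w(22)→23·(22−11)≡19=t; q(16)→23·(16−11)≡11=l; l(11)→23·(11−11)≡0=a; f(5)→23·(5−11)≡18=s (all mod 26).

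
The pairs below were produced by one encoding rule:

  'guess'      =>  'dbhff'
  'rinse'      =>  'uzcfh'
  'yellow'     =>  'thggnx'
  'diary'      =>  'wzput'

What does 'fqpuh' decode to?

This is an affine cipher: with a=0,…,z=25, each position x becomes (11x+15) mod 26.
Undoing it on fqpuh: f(5)→19·(5−15)≡18=s; q(16)→19·(16−15)≡19=t; p(15)→19·(15−15)≡0=a; u(20)→19·(20−15)≡17=r; h(7)→19·(7−15)≡4=e (all mod 26).

stare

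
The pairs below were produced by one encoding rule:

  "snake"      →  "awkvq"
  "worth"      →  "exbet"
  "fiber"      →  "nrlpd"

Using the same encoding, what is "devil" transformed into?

In snake: s→a is +8, n→w is +9, a→k is +10, k→v is +11 — the shift increases by 1 each position. Each letter shifts forward by (position + 8), i.e. 8, 9, 10, … — the shift grows by one for each successive letter.
On devil: d+8=l, e+9=n, v+10=f, i+11=t, l+12=x.

lnftx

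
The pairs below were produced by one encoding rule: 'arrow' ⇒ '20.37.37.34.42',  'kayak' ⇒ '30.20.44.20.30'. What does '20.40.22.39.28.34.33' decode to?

a is letter #1 and maps to 20: an offset of 19. The number is (letter's place in the alphabet, a=1) + 19.
Reversing it on 20.40.22.39.28.34.33: 20→(20−19)÷1=1=a, 40→(40−19)÷1=21=u, 22→(22−19)÷1=3=c, 39→(39−19)÷1=20=t, 28→(28−19)÷1=9=i, 34→(34−19)÷1=15=o, 33→(33−19)÷1=14=n.

auction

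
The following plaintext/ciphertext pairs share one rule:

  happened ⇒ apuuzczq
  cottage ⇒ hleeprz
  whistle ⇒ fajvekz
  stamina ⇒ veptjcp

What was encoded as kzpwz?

Each letter's alphabet position (a=0..z=25) is mapped through 9·x+15 mod 26 — an affine cipher.
Reversing it on kzpwz: k(10)→3·(10−15)≡11=l; z(25)→3·(25−15)≡4=e; p(15)→3·(15−15)≡0=a; w(22)→3·(22−15)≡21=v; z(25)→3·(25−15)≡4=e (all mod 26).

leave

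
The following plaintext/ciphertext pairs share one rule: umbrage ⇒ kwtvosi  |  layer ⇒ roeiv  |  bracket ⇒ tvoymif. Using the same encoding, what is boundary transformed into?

Treating letters as 0–25, the rule is x ↦ 5x + 14 (mod 26).
On boundary: b(1)→5·1+14≡19=t; o(14)→5·14+14≡6=g; u(20)→5·20+14≡10=k; n(13)→5·13+14≡1=b; d(3)→5·3+14≡3=d; a(0)→5·0+14≡14=o; r(17)→5·17+14≡21=v; y(24)→5·24+14≡4=e (all mod 26).

tgkbdove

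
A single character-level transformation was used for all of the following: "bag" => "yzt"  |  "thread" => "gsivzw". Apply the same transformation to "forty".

uligb

Each pair mirrors across the alphabet (b↔y, a↔z, g↔t): positions sum to 25. Each letter is replaced by its mirror in the alphabet: a↔z, b↔y, c↔x, and so on (the Atbash cipher).
Applying it to forty: f↔u, o↔l, r↔i, t↔g, y↔b.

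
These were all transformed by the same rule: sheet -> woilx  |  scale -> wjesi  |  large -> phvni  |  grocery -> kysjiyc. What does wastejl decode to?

Shifts by position in sheet: pos 0: s→w (+4), pos 1: h→o (+7), pos 2: e→i (+4), pos 3: e→l (+7) — repeating every 2. It's a Vigenère-style cipher with numeric key [4,7]: position i shifts by key[i mod 2].
Decoding wastejl: w−4=s, a−7=t, s−4=o, t−7=m, e−4=a, j−7=c, l−4=h.

stomach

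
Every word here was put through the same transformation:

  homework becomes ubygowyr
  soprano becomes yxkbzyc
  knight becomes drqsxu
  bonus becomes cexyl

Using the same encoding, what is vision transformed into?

xyscsf

The output letters match the input read backwards, each shifted +10: homework reversed is krowemoh. Two steps: reverse the string, then apply a Caesar shift of +10.
On vision: reverse → noisiv; then shift: n+10=x, o+10=y, i+10=s, s+10=c, i+10=s, v+10=f.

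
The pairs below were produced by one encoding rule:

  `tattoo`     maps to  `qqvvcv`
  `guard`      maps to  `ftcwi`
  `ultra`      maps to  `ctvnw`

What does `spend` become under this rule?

fpgru

The word is reversed, then every letter is shifted forward by 2.
Applying it to spend: reverse → dneps; then shift: d+2=f, n+2=p, e+2=g, p+2=r, s+2=u.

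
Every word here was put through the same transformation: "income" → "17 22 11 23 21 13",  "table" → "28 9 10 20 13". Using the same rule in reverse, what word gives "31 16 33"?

i is letter #9 and maps to 17: an offset of 8. Each letter is replaced by its alphabet position (a=1..z=26) + 8.
Reversing it on 31 16 33: 31→(31−8)÷1=23=w, 16→(16−8)÷1=8=h, 33→(33−8)÷1=25=y.

why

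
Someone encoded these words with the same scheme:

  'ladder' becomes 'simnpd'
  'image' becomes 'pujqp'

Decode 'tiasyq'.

marine

Letter i (0-indexed) is shifted by i+7, so successive shifts are 7, 8, 9, ….
Decoding tiasyq: t−7=m, i−8=a, a−9=r, s−10=i, y−11=n, q−12=e.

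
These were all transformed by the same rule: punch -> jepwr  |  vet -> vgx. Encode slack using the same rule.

Read the word backwards and shift each letter +2.
For slack: reverse → kcals; then shift: k+2=m, c+2=e, a+2=c, l+2=n, s+2=u.

mecnu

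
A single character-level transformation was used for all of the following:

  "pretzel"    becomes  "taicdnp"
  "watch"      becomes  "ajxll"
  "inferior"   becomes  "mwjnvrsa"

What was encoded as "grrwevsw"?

cinnamon

It's a Vigenère-style cipher with numeric key [4,9]: position i shifts by key[i mod 2].
Reversing it on grrwevsw: g−4=c, r−9=i, r−4=n, w−9=n, e−4=a, v−9=m, s−4=o, w−9=n.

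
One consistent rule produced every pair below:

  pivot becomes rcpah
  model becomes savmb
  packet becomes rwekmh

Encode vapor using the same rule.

p(15)→r(17) and i(8)→c(2) fit y≡17x+22 (mod 26); the inverse of 17 mod 26 is 23. Treating letters as 0–25, the rule is x ↦ 17x + 22 (mod 26).
For vapor: v(21)→17·21+22≡15=p; a(0)→17·0+22≡22=w; p(15)→17·15+22≡17=r; o(14)→17·14+22≡0=a; r(17)→17·17+22≡25=z (all mod 26).

pwraz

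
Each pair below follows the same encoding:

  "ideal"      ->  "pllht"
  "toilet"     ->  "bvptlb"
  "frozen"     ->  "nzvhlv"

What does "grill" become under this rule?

Two shifts are in play — +7 for a/e/i/o/u, +8 for every other letter.
Applying it to grill: g(cons)+8=o, r(cons)+8=z, i(vowel)+7=p, l(cons)+8=t, l(cons)+8=t.

ozptt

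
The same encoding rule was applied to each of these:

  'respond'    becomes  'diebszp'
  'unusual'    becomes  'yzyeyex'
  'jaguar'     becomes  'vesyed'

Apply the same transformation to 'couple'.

The shift depends on letter class: consonant r→d is +12, but vowel e→i is +4. Vowels shift forward by 4 and consonants shift forward by 12.
On couple: c(cons)+12=o, o(vowel)+4=s, u(vowel)+4=y, p(cons)+12=b, l(cons)+12=x, e(vowel)+4=i.

osybxi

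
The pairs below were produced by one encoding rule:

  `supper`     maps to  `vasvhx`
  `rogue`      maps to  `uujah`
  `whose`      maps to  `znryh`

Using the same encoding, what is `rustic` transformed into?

uavzli

Shifts by position in supper: pos 0: s→v (+3), pos 1: u→a (+6), pos 2: p→s (+3), pos 3: p→v (+6) — repeating every 2. A repeating key of period 2 is used — shifts +3, +6 over and over.
On rustic: r+3=u, u+6=a, s+3=v, t+6=z, i+3=l, c+6=i.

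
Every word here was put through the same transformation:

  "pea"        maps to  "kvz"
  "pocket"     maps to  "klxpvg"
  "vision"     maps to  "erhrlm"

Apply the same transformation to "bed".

Each pair mirrors across the alphabet (p↔k, e↔v, a↔z): positions sum to 25. This is the alphabet-reversal cipher (Atbash): a becomes z, b becomes y, etc.
On bed: b↔y, e↔v, d↔w.

yvw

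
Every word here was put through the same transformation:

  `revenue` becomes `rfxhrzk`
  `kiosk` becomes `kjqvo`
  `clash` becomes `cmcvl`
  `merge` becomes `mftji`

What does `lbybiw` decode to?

lawyer

In revenue: r→r is +0, e→f is +1, v→x is +2, e→h is +3 — the shift increases by 1 each position. The shift increases by 1 at each position, starting from +0: 0, 1, 2, ….
Reversing it on lbybiw: l−0=l, b−1=a, y−2=w, b−3=y, i−4=e, w−5=r.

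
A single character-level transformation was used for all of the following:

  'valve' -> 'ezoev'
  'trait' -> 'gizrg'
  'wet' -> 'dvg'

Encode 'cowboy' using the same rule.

Each pair mirrors across the alphabet (v↔e, a↔z, l↔o): positions sum to 25. Each letter is replaced by its mirror in the alphabet: a↔z, b↔y, c↔x, and so on (the Atbash cipher).
Applying it to cowboy: c↔x, o↔l, w↔d, b↔y, o↔l, y↔b.

xldylb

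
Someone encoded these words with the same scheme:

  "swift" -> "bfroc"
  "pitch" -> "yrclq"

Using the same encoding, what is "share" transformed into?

bqjan

Compare letters: s→b is +9, w→f is +9, i→r is +9 — a constant shift. This is a Caesar cipher with shift 9.
Applying it to share: s+9=b, h+9=q, a+9=j, r+9=a, e+9=n.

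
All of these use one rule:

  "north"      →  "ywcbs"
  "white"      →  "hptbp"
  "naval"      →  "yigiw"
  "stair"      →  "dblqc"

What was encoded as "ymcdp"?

It's a Vigenère-style cipher with numeric key [11,8]: position i shifts by key[i mod 2].
Reversing it on ymcdp: y−11=n, m−8=e, c−11=r, d−8=v, p−11=e.

nerve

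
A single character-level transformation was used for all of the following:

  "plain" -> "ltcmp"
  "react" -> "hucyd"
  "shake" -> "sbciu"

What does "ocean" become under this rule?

ayucp

p(15)→l(11) and l(11)→t(19) fit y≡11x+2 (mod 26); the inverse of 11 mod 26 is 19. Treating letters as 0–25, the rule is x ↦ 11x + 2 (mod 26).
For ocean: o(14)→11·14+2≡0=a; c(2)→11·2+2≡24=y; e(4)→11·4+2≡20=u; a(0)→11·0+2≡2=c; n(13)→11·13+2≡15=p (all mod 26).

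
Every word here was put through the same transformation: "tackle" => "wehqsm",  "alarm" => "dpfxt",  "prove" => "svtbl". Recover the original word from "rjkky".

offer

In tackle: t→w is +3, a→e is +4, c→h is +5, k→q is +6 — the shift increases by 1 each position. The shift increases by 1 at each position, starting from +3: 3, 4, 5, ….
Undoing it on rjkky: r−3=o, j−4=f, k−5=f, k−6=e, y−7=r.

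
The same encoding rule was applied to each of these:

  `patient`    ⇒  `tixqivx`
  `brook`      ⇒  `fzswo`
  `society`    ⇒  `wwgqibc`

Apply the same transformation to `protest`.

The shifts repeat in a cycle of length 2: positions 0,1,… shift by +4, +8, then the pattern repeats.
For protest: p+4=t, r+8=z, o+4=s, t+8=b, e+4=i, s+8=a, t+4=x.

tzsbiax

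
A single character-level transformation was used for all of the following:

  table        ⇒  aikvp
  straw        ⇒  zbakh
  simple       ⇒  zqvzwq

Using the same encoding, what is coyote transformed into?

jwhyeq

In table: t→a is +7, a→i is +8, b→k is +9, l→v is +10 — the shift increases by 1 each position. The shift increases by 1 at each position, starting from +7: 7, 8, 9, ….
For coyote: c+7=j, o+8=w, y+9=h, o+10=y, t+11=e, e+12=q.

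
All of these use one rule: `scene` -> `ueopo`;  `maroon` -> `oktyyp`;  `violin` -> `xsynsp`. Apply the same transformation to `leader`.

nokfot

The shift depends on letter class: consonant s→u is +2, but vowel e→o is +10. The rule splits by letter class: vowels +10, consonants +2.
For leader: l(cons)+2=n, e(vowel)+10=o, a(vowel)+10=k, d(cons)+2=f, e(vowel)+10=o, r(cons)+2=t.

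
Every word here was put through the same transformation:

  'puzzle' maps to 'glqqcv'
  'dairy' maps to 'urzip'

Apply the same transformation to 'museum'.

Each letter is shifted forward by 17 in the alphabet (a Caesar shift of +17).
For museum: m+17=d, u+17=l, s+17=j, e+17=v, u+17=l, m+17=d.

dljvld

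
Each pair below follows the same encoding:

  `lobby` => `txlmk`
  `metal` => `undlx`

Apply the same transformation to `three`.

bqbpq

In lobby: l→t is +8, o→x is +9, b→l is +10, b→m is +11 — the shift increases by 1 each position. The shift increases by 1 at each position, starting from +8: 8, 9, 10, ….
For three: t+8=b, h+9=q, r+10=b, e+11=p, e+12=q.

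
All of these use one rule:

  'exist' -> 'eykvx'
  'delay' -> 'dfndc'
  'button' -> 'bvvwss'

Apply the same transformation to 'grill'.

gskop

In exist: e→e is +0, x→y is +1, i→k is +2, s→v is +3 — the shift increases by 1 each position. Letter i (0-indexed) is shifted by i+0, so successive shifts are 0, 1, 2, ….
Applying it to grill: g+0=g, r+1=s, i+2=k, l+3=o, l+4=p.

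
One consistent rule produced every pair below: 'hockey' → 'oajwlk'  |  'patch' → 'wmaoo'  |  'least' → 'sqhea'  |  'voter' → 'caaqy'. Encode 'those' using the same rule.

atvel

Shifts by position in hockey: pos 0: h→o (+7), pos 1: o→a (+12), pos 2: c→j (+7), pos 3: k→w (+12) — repeating every 2. The shifts repeat in a cycle of length 2: positions 0,1,… shift by +7, +12, then the pattern repeats.
On those: t+7=a, h+12=t, o+7=v, s+12=e, e+7=l.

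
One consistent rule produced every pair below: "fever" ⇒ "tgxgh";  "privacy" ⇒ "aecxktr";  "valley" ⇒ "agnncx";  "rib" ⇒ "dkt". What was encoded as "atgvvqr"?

pottery

The output letters match the input read backwards, each shifted +2: fever reversed is revef. Two steps: reverse the string, then apply a Caesar shift of +2.
Decoding atgvvqr: shift back: a−2=y, t−2=r, g−2=e, v−2=t, v−2=t, q−2=o, r−2=p → yrettop; then reverse → pottery.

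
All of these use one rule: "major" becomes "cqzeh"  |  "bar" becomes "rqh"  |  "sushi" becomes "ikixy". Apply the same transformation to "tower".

Compare letters: m→c is +16, a→q is +16, j→z is +16 — a constant shift. Each letter is shifted forward by 16 in the alphabet (a Caesar shift of +16).
Applying it to tower: t+16=j, o+16=e, w+16=m, e+16=u, r+16=h.

jemuh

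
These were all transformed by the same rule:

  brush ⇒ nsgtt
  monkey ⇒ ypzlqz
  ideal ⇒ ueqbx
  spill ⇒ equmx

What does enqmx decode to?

It's a Vigenère-style cipher with numeric key [12,1]: position i shifts by key[i mod 2].
Reversing it on enqmx: e−12=s, n−1=m, q−12=e, m−1=l, x−12=l.

smell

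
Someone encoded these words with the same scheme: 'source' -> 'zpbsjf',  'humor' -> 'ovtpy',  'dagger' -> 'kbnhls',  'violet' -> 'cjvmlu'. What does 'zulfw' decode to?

steep

A repeating key of period 2 is used — shifts +7, +1 over and over.
Decoding zulfw: z−7=s, u−1=t, l−7=e, f−1=e, w−7=p.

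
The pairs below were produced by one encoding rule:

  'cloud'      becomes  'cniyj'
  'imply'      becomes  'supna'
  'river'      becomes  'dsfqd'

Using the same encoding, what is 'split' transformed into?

c(2)→c(2) and l(11)→n(13) fit y≡7x+14 (mod 26); the inverse of 7 mod 26 is 15. Treating letters as 0–25, the rule is x ↦ 7x + 14 (mod 26).
For split: s(18)→7·18+14≡10=k; p(15)→7·15+14≡15=p; l(11)→7·11+14≡13=n; i(8)→7·8+14≡18=s; t(19)→7·19+14≡17=r (all mod 26).

kpnsr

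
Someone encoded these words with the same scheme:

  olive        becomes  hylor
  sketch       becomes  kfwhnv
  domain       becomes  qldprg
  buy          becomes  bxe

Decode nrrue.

brook

The word is reversed, then every letter is shifted forward by 3.
Decoding nrrue: shift back: n−3=k, r−3=o, r−3=o, u−3=r, e−3=b → koorb; then reverse → brook.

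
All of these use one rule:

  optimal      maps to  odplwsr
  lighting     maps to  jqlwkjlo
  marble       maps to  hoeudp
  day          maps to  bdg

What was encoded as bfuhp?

The output letters match the input read backwards, each shifted +3: optimal reversed is lamitpo. Two steps: reverse the string, then apply a Caesar shift of +3.
Reversing it on bfuhp: shift back: b−3=y, f−3=c, u−3=r, h−3=e, p−3=m → ycrem; then reverse → mercy.

mercy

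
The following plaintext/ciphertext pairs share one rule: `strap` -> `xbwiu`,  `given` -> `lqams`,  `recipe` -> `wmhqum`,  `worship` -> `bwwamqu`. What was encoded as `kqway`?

first

Shifts by position in strap: pos 0: s→x (+5), pos 1: t→b (+8), pos 2: r→w (+5), pos 3: a→i (+8) — repeating every 2. The shifts repeat in a cycle of length 2: positions 0,1,… shift by +5, +8, then the pattern repeats.
Undoing it on kqway: k−5=f, q−8=i, w−5=r, a−8=s, y−5=t.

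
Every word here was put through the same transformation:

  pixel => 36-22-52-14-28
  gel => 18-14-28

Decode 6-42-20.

With a=1..z=26, the number is 2·pos + 4.
Reversing it on 6-42-20: 6→(6−4)÷2=1=a, 42→(42−4)÷2=19=s, 20→(20−4)÷2=8=h.

ash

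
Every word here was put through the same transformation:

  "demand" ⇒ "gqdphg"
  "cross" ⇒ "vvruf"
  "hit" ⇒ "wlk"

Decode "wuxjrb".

Two steps: reverse the string, then apply a Caesar shift of +3.
Reversing it on wuxjrb: shift back: w−3=t, u−3=r, x−3=u, j−3=g, r−3=o, b−3=y → trugoy; then reverse → yogurt.

yogurt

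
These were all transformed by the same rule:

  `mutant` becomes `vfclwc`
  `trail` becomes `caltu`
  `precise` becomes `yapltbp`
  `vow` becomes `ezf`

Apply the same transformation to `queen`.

zfppw

The shift depends on letter class: consonant m→v is +9, but vowel u→f is +11. The rule splits by letter class: vowels +11, consonants +9.
Applying it to queen: q(cons)+9=z, u(vowel)+11=f, e(vowel)+11=p, e(vowel)+11=p, n(cons)+9=w.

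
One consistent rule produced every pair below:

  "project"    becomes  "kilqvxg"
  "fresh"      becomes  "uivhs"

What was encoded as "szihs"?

Each pair mirrors across the alphabet (p↔k, r↔i, o↔l): positions sum to 25. Letters are reflected about the middle of the alphabet (position → 25−position): Atbash.
Reversing it on szihs: s↔h, z↔a, i↔r, h↔s, s↔h.

harsh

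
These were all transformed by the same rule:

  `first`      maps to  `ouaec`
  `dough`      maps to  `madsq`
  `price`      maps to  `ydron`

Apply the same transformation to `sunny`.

bgwzh

Shifts by position in first: pos 0: f→o (+9), pos 1: i→u (+12), pos 2: r→a (+9), pos 3: s→e (+12) — repeating every 2. The shifts repeat in a cycle of length 2: positions 0,1,… shift by +9, +12, then the pattern repeats.
On sunny: s+9=b, u+12=g, n+9=w, n+12=z, y+9=h.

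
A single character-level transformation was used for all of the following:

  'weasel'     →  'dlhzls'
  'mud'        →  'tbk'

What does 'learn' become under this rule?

Compare letters: w→d is +7, e→l is +7, a→h is +7 — a constant shift. It's a constant shift of +7 (ROT7).
For learn: l+7=s, e+7=l, a+7=h, r+7=y, n+7=u.

slhyu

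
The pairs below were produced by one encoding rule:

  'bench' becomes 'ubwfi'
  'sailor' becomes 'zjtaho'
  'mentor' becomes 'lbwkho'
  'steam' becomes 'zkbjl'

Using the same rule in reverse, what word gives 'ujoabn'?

b(1)→u(20) and e(4)→b(1) fit y≡11x+9 (mod 26); the inverse of 11 mod 26 is 19. This is an affine cipher: with a=0,…,z=25, each position x becomes (11x+9) mod 26.
Decoding ujoabn: u(20)→19·(20−9)≡1=b; j(9)→19·(9−9)≡0=a; o(14)→19·(14−9)≡17=r; a(0)→19·(0−9)≡11=l; b(1)→19·(1−9)≡4=e; n(13)→19·(13−9)≡24=y (all mod 26).

barley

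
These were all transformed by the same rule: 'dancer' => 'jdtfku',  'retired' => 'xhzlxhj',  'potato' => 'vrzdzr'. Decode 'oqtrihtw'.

innocent

Shifts by position in dancer: pos 0: d→j (+6), pos 1: a→d (+3), pos 2: n→t (+6), pos 3: c→f (+3) — repeating every 2. A repeating key of period 2 is used — shifts +6, +3 over and over.
Decoding oqtrihtw: o−6=i, q−3=n, t−6=n, r−3=o, i−6=c, h−3=e, t−6=n, w−3=t.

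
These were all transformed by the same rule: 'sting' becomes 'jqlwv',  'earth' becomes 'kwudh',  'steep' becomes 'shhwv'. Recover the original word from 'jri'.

The output letters match the input read backwards, each shifted +3: sting reversed is gnits. Two steps: reverse the string, then apply a Caesar shift of +3.
Reversing it on jri: shift back: j−3=g, r−3=o, i−3=f → gof; then reverse → fog.

fog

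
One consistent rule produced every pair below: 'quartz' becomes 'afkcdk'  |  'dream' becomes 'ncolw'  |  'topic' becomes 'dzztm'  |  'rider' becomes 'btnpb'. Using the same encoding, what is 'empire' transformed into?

Shifts by position in quartz: pos 0: q→a (+10), pos 1: u→f (+11), pos 2: a→k (+10), pos 3: r→c (+11) — repeating every 2. The shifts repeat in a cycle of length 2: positions 0,1,… shift by +10, +11, then the pattern repeats.
On empire: e+10=o, m+11=x, p+10=z, i+11=t, r+10=b, e+11=p.

oxztbp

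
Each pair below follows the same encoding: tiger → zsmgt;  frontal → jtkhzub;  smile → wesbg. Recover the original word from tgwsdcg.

Each letter's alphabet position (a=0..z=25) is mapped through 3·x+20 mod 26 — an affine cipher.
Reversing it on tgwsdcg: t(19)→9·(19−20)≡17=r; g(6)→9·(6−20)≡4=e; w(22)→9·(22−20)≡18=s; s(18)→9·(18−20)≡8=i; d(3)→9·(3−20)≡3=d; c(2)→9·(2−20)≡20=u; g(6)→9·(6−20)≡4=e (all mod 26).

residue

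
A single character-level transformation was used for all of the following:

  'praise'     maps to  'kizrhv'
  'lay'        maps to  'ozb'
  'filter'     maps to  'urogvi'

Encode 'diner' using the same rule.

wrmvi

Each pair mirrors across the alphabet (p↔k, r↔i, a↔z): positions sum to 25. Letters are reflected about the middle of the alphabet (position → 25−position): Atbash.
Applying it to diner: d↔w, i↔r, n↔m, e↔v, r↔i.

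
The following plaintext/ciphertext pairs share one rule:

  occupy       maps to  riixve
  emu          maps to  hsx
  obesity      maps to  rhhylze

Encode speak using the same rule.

yvhdq

The shift depends on letter class: consonant c→i is +6, but vowel o→r is +3. The rule splits by letter class: vowels +3, consonants +6.
On speak: s(cons)+6=y, p(cons)+6=v, e(vowel)+3=h, a(vowel)+3=d, k(cons)+6=q.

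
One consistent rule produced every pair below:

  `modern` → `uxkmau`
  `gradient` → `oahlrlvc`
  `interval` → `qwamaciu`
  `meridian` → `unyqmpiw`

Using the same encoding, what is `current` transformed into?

kdyznub

Shifts by position in modern: pos 0: m→u (+8), pos 1: o→x (+9), pos 2: d→k (+7), pos 3: e→m (+8), pos 4: r→a (+9), pos 5: n→u (+7) — repeating every 3. A repeating key of period 3 is used — shifts +8, +9, +7 over and over.
On current: c+8=k, u+9=d, r+7=y, r+8=z, e+9=n, n+7=u, t+8=b.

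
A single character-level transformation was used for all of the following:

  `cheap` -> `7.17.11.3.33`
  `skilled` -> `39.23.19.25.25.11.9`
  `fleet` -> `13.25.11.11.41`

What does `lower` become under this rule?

c(#3)→7 and h(#8)→17: differences scale by 2, so n = 2·pos + 1. With a=1..z=26, the number is 2·pos + 1.
On lower: l=12→25, o=15→31, w=23→47, e=5→11, r=18→37.

25.31.47.11.37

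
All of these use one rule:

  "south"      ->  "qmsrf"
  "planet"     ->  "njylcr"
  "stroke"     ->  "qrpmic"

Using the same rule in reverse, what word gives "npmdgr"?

Compare letters: s→q is +24, o→m is +24, u→s is +24 — a constant shift. This is a Caesar cipher with shift 24.
Undoing it on npmdgr: n−24=p, p−24=r, m−24=o, d−24=f, g−24=i, r−24=t.

profit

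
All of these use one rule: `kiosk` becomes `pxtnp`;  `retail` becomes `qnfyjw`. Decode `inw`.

The output letters match the input read backwards, each shifted +5: kiosk reversed is ksoik. Read the word backwards and shift each letter +5.
Undoing it on inw: shift back: i−5=d, n−5=i, w−5=r → dir; then reverse → rid.

rid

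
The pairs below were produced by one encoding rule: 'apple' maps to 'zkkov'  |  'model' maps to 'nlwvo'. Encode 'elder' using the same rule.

vowvi

Each pair mirrors across the alphabet (a↔z, p↔k, p↔k): positions sum to 25. Each letter is replaced by its mirror in the alphabet: a↔z, b↔y, c↔x, and so on (the Atbash cipher).
On elder: e↔v, l↔o, d↔w, e↔v, r↔i.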